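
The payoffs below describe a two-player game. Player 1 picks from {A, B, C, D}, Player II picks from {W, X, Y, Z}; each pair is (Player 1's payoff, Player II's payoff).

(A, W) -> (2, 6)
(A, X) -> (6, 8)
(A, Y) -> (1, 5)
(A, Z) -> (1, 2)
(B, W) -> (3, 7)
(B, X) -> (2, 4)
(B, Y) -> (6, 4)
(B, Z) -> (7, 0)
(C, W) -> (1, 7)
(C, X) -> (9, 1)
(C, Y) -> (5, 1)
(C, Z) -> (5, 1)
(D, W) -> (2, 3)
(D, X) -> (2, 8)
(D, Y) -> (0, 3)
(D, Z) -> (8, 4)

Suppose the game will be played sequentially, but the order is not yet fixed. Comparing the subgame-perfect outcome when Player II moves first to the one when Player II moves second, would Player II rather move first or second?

If Player 1 leads: Player II's best replies are A→X, B→W, C→W, D→X; Player 1's induced payoffs 6, 3, 1, 2; outcome (A, X), payoffs (6, 8).
If Player II leads: Player 1's best replies are W→B, X→C, Y→B, Z→D; Player II's induced payoffs 7, 1, 4, 4; outcome (B, W), payoffs (3, 7).
Player II gets 7 moving first and 8 moving second, so Player II prefers to move second.

second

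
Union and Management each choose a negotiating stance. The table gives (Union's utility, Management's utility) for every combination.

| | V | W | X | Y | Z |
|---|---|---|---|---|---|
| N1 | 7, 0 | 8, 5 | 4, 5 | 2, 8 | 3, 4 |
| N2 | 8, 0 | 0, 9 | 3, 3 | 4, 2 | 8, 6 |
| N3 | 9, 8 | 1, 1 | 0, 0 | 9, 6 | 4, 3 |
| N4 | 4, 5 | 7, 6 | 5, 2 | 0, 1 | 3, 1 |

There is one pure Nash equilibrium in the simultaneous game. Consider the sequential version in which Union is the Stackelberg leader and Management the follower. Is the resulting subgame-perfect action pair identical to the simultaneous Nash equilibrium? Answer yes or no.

Solve by backward induction (Union leads).
- N1 → Management plays Y (best of 0, 5, 5, 8, 4); Union gets 2.
- N2 → Management plays W (best of 0, 9, 3, 2, 6); Union gets 0.
- N3 → Management plays V (best of 8, 1, 0, 6, 3); Union gets 9.
- N4 → Management plays W (best of 5, 6, 2, 1, 1); Union gets 7.
Union's induced payoffs are 2, 0, 9, 7, so Union commits to N3. Subgame-perfect outcome: (N3, V) with payoffs (9, 8).
Now find the simultaneous Nash equilibrium.
Union's best replies: V→N3; W→N1; X→N4; Y→N3; Z→N2.
Management's best replies: N1→Y; N2→W; N3→V; N4→W.
The unique mutual best reply is (N3, V), giving (9, 8).
Sequential outcome (N3, V) coincides with the Nash profile (N3, V).

yes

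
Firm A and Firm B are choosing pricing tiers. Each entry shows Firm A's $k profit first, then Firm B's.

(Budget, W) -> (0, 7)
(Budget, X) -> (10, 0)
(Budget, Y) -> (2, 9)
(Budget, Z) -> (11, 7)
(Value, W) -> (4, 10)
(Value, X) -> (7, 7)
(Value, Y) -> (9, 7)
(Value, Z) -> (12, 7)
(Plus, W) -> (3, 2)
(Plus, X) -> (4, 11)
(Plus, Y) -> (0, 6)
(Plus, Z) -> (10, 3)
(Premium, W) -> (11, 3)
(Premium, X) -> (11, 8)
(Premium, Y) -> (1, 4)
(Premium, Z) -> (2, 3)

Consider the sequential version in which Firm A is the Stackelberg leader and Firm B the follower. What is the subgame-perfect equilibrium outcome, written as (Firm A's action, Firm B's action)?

Work backward from Firm B's decision.
- Budget: Firm B compares 7, 0, 9, 7 and picks Y; Firm A would get 2.
- Value: Firm B compares 10, 7, 7, 7 and picks W; Firm A would get 4.
- Plus: Firm B compares 2, 11, 6, 3 and picks X; Firm A would get 4.
- Premium: Firm B compares 3, 8, 4, 3 and picks X; Firm A would get 11.
Maximizing over 2, 4, 4, 11, Firm A chooses Premium. Subgame-perfect outcome: (Premium, X) with payoffs (11, 8).

(Premium, X)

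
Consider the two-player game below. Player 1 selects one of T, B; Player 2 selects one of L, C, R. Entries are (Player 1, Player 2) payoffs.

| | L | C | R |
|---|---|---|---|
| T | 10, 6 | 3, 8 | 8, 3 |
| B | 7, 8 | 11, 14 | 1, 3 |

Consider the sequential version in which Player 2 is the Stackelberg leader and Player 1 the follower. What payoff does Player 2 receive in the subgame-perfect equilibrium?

14

Solve by backward induction (Player 2 leads).
- L: BR = T, leader payoff 6.
- C: BR = B, leader payoff 14.
- R: BR = T, leader payoff 3.
Maximizing over 6, 14, 3, Player 2 chooses C. Subgame-perfect outcome: (B, C) with payoffs (11, 14).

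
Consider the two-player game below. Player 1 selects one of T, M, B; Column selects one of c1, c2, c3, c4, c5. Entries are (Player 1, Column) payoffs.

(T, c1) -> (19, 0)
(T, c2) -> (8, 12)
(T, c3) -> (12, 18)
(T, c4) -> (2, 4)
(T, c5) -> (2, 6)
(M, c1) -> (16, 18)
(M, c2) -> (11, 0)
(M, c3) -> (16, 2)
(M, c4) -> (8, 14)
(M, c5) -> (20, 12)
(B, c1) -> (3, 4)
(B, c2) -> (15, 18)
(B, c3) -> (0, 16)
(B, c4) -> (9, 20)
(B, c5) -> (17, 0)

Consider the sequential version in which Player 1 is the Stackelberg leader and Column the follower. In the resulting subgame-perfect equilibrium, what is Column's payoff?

18

Solve by backward induction (Player 1 leads).
- T: Column compares 0, 12, 18, 4, 6 and picks c3; Player 1 would get 12.
- M: Column compares 18, 0, 2, 14, 12 and picks c1; Player 1 would get 16.
- B: Column compares 4, 18, 16, 20, 0 and picks c4; Player 1 would get 9.
Maximizing over 12, 16, 9, Player 1 chooses M. Subgame-perfect outcome: (M, c1) with payoffs (16, 18).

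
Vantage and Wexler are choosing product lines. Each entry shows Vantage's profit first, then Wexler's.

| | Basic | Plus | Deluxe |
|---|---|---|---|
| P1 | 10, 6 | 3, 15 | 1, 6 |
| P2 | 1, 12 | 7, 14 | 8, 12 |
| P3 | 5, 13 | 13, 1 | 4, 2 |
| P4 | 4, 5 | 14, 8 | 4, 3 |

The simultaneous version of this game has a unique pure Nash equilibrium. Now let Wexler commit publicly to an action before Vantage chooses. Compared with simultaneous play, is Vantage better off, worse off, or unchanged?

worse off

Solve by backward induction (Wexler leads).
- Basic: Vantage compares 10, 1, 5, 4 and picks P1; Wexler would get 6.
- Plus: Vantage compares 3, 7, 13, 14 and picks P4; Wexler would get 8.
- Deluxe: Vantage compares 1, 8, 4, 4 and picks P2; Wexler would get 12.
Wexler's induced payoffs are 6, 8, 12, so Wexler commits to Deluxe. Subgame-perfect outcome: (P2, Deluxe) with payoffs (8, 12).
For the simultaneous game, intersect best replies.
Vantage's best replies: Basic→P1; Plus→P4; Deluxe→P2.
Wexler's best replies: P1→Plus; P2→Plus; P3→Basic; P4→Plus.
The unique mutual best reply is (P4, Plus), giving (14, 8).
Vantage earns 8 sequentially versus 14 at the Nash outcome: worse off.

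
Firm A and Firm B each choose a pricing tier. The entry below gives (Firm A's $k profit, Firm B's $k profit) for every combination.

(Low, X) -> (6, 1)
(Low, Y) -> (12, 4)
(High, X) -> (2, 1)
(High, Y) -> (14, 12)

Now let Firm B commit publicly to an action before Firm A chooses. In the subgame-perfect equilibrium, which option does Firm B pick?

Y

Firm A best-responds to each possible Firm B move:
- X → Firm A plays Low (best of 6, 2); Firm B gets 1.
- Y → Firm A plays High (best of 12, 14); Firm B gets 12.
Among 1, 12, the best is 12 at Y. Subgame-perfect outcome: (High, Y) with payoffs (14, 12).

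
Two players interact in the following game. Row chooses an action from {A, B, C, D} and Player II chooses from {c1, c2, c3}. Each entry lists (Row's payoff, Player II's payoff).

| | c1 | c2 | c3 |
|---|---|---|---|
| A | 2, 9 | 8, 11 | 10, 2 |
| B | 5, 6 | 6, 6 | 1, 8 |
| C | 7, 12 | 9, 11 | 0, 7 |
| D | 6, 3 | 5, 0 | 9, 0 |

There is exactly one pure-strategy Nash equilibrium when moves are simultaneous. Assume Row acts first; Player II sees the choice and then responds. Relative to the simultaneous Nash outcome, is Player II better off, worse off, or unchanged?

worse off

Work backward from Player II's decision.
- A: BR = c2, leader payoff 8.
- B: BR = c3, leader payoff 1.
- C: BR = c1, leader payoff 7.
- D: BR = c1, leader payoff 6.
Row's induced payoffs are 8, 1, 7, 6, so Row commits to A. Subgame-perfect outcome: (A, c2) with payoffs (8, 11).
For the simultaneous game, intersect best replies.
Row's best replies: c1→C; c2→C; c3→A.
Player II's best replies: A→c2; B→c3; C→c1; D→c1.
The unique mutual best reply is (C, c1), giving (7, 12).
Player II earns 11 sequentially versus 12 at the Nash outcome: worse off.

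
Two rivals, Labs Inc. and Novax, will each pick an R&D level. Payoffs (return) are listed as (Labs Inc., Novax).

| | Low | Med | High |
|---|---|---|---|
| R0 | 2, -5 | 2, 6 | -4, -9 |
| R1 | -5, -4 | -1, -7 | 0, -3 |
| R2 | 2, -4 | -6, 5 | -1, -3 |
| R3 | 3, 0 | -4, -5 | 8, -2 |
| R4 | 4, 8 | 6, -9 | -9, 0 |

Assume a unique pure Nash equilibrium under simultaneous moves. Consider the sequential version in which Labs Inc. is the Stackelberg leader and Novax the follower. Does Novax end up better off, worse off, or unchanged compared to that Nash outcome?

unchanged

Solve by backward induction (Labs Inc. leads).
- R0: BR = Med, leader payoff 2.
- R1: BR = High, leader payoff 0.
- R2: BR = Med, leader payoff -6.
- R3: BR = Low, leader payoff 3.
- R4: BR = Low, leader payoff 4.
Labs Inc.'s induced payoffs are 2, 0, -6, 3, 4, so Labs Inc. commits to R4. Subgame-perfect outcome: (R4, Low) with payoffs (4, 8).
For the simultaneous game, intersect best replies.
Labs Inc.'s best replies: Low→R4; Med→R4; High→R3.
Novax's best replies: R0→Med; R1→High; R2→Med; R3→Low; R4→Low.
The unique mutual best reply is (R4, Low), giving (4, 8).
Novax earns 8 sequentially versus 8 at the Nash outcome: unchanged.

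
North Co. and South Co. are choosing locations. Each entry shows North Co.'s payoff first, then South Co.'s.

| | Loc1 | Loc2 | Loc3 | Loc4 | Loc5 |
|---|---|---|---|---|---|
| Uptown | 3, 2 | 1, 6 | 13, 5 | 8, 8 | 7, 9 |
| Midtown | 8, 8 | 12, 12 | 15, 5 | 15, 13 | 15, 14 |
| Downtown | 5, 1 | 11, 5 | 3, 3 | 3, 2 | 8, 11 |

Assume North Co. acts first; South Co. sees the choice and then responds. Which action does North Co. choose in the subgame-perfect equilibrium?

Midtown

Solve by backward induction (North Co. leads).
- Uptown: BR = Loc5, leader payoff 7.
- Midtown: BR = Loc5, leader payoff 15.
- Downtown: BR = Loc5, leader payoff 8.
North Co.'s induced payoffs are 7, 15, 8, so North Co. commits to Midtown. Subgame-perfect outcome: (Midtown, Loc5) with payoffs (15, 14).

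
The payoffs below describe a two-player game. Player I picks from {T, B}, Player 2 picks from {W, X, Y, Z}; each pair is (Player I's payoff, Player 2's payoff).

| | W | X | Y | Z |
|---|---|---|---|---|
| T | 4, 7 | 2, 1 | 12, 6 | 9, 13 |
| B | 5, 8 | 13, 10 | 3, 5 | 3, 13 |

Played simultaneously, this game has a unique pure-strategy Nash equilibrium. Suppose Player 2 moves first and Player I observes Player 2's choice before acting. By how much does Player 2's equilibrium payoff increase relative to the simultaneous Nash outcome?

0

Solve by backward induction (Player 2 leads).
- W: BR = B, leader payoff 8.
- X: BR = B, leader payoff 10.
- Y: BR = T, leader payoff 6.
- Z: BR = T, leader payoff 13.
Among 8, 10, 6, 13, the best is 13 at Z. Subgame-perfect outcome: (T, Z) with payoffs (9, 13).
Now find the simultaneous Nash equilibrium.
Player I's best replies: W→B; X→B; Y→T; Z→T.
Player 2's best replies: T→Z; B→Z.
The unique mutual best reply is (T, Z), giving (9, 13).
Player 2's commitment gain: 13 − 13 = 0.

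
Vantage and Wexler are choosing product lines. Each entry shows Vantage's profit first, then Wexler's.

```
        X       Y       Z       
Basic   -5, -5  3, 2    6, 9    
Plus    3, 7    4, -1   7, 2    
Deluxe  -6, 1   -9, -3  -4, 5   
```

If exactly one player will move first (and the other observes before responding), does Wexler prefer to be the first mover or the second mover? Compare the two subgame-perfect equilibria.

second

If Vantage leads: Wexler's best replies are Basic→Z, Plus→X, Deluxe→Z; Vantage's induced payoffs 6, 3, -4; outcome (Basic, Z), payoffs (6, 9).
If Wexler leads: Vantage's best replies are X→Plus, Y→Plus, Z→Plus; Wexler's induced payoffs 7, -1, 2; outcome (Plus, X), payoffs (3, 7).
Wexler gets 7 moving first and 9 moving second, so Wexler prefers to move second.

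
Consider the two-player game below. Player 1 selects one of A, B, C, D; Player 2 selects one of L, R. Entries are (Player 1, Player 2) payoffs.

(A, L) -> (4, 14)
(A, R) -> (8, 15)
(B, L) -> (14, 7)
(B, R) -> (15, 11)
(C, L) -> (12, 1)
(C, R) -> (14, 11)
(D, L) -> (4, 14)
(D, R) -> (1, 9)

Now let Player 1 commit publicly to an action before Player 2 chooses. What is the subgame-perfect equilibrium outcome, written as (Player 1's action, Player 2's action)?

(B, R)

Player 2 best-responds to each possible Player 1 move:
- A: Player 2 compares 14, 15 and picks R; Player 1 would get 8.
- B: Player 2 compares 7, 11 and picks R; Player 1 would get 15.
- C: Player 2 compares 1, 11 and picks R; Player 1 would get 14.
- D: Player 2 compares 14, 9 and picks L; Player 1 would get 4.
Maximizing over 8, 15, 14, 4, Player 1 chooses B. Subgame-perfect outcome: (B, R) with payoffs (15, 11).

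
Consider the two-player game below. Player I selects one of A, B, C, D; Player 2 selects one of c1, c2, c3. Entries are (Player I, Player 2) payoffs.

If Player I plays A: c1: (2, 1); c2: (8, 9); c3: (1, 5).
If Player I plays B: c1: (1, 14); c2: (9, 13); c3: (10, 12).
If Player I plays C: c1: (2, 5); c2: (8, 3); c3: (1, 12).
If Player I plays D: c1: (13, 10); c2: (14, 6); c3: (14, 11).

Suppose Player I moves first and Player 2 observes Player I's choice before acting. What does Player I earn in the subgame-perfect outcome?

14

Backward induction with Player I moving first.
- A → Player 2 plays c2 (best of 1, 9, 5); Player I gets 8.
- B → Player 2 plays c1 (best of 14, 13, 12); Player I gets 1.
- C → Player 2 plays c3 (best of 5, 3, 12); Player I gets 1.
- D → Player 2 plays c3 (best of 10, 6, 11); Player I gets 14.
Among 8, 1, 1, 14, the best is 14 at D. Subgame-perfect outcome: (D, c3) with payoffs (14, 11).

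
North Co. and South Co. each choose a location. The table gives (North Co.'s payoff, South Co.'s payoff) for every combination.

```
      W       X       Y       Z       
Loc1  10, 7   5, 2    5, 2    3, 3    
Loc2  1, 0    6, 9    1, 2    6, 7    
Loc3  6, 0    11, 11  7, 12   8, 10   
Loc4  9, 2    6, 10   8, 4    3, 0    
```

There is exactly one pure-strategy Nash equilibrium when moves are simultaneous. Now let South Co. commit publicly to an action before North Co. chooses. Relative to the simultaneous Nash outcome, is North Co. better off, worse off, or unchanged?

Backward induction with South Co. moving first.
- W → North Co. plays Loc1 (best of 10, 1, 6, 9); South Co. gets 7.
- X → North Co. plays Loc3 (best of 5, 6, 11, 6); South Co. gets 11.
- Y → North Co. plays Loc4 (best of 5, 1, 7, 8); South Co. gets 4.
- Z → North Co. plays Loc3 (best of 3, 6, 8, 3); South Co. gets 10.
Maximizing over 7, 11, 4, 10, South Co. chooses X. Subgame-perfect outcome: (Loc3, X) with payoffs (11, 11).
For the simultaneous game, intersect best replies.
North Co.'s best replies: W→Loc1; X→Loc3; Y→Loc4; Z→Loc3.
South Co.'s best replies: Loc1→W; Loc2→X; Loc3→Y; Loc4→X.
The unique mutual best reply is (Loc1, W), giving (10, 7).
North Co. earns 11 sequentially versus 10 at the Nash outcome: better off.

better off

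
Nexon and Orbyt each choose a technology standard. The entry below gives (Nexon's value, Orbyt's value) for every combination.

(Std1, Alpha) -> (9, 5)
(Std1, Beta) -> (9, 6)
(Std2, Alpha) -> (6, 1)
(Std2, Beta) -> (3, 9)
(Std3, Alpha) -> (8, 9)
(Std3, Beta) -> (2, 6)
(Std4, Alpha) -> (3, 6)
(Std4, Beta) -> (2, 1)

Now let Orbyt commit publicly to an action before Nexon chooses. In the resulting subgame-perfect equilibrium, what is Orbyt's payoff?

Solve by backward induction (Orbyt leads).
- Alpha: BR = Std1, leader payoff 5.
- Beta: BR = Std1, leader payoff 6.
Orbyt's induced payoffs are 5, 6, so Orbyt commits to Beta. Subgame-perfect outcome: (Std1, Beta) with payoffs (9, 6).

6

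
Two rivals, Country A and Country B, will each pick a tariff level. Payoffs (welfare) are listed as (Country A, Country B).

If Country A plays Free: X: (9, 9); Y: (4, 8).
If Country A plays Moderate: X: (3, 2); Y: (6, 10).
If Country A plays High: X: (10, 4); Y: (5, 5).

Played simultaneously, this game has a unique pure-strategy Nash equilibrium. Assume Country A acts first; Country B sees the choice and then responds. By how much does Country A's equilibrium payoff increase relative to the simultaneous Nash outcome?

3

Work backward from Country B's decision.
- Free: BR = X, leader payoff 9.
- Moderate: BR = Y, leader payoff 6.
- High: BR = Y, leader payoff 5.
Country A's induced payoffs are 9, 6, 5, so Country A commits to Free. Subgame-perfect outcome: (Free, X) with payoffs (9, 9).
Under simultaneous play:
Country A's best replies: X→High; Y→Moderate.
Country B's best replies: Free→X; Moderate→Y; High→Y.
The unique mutual best reply is (Moderate, Y), giving (6, 10).
Country A's commitment gain: 9 − 6 = 3.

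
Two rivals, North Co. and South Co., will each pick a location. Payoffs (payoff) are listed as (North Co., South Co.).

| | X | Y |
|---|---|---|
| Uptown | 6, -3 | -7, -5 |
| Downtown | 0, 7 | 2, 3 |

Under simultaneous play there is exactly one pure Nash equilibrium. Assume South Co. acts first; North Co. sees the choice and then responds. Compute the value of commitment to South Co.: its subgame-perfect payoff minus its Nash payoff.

6

Work backward from North Co.'s decision.
- X: North Co. compares 6, 0 and picks Uptown; South Co. would get -3.
- Y: North Co. compares -7, 2 and picks Downtown; South Co. would get 3.
Maximizing over -3, 3, South Co. chooses Y. Subgame-perfect outcome: (Downtown, Y) with payoffs (2, 3).
For the simultaneous game, intersect best replies.
North Co.'s best replies: X→Uptown; Y→Downtown.
South Co.'s best replies: Uptown→X; Downtown→X.
Only (Uptown, X) has each player best-responding; Nash payoffs (6, -3).
South Co.'s commitment gain: 3 − -3 = 6.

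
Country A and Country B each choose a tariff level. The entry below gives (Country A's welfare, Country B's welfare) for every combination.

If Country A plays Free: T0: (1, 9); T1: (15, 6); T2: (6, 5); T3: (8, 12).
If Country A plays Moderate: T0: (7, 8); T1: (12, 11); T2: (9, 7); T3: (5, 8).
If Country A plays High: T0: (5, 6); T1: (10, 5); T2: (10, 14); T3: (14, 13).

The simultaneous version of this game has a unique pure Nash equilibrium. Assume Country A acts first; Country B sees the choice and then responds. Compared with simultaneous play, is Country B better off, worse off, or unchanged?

worse off

Country B best-responds to each possible Country A move:
- Free: BR = T3, leader payoff 8.
- Moderate: BR = T1, leader payoff 12.
- High: BR = T2, leader payoff 10.
Country A's induced payoffs are 8, 12, 10, so Country A commits to Moderate. Subgame-perfect outcome: (Moderate, T1) with payoffs (12, 11).
Now find the simultaneous Nash equilibrium.
Country A's best replies: T0→Moderate; T1→Free; T2→High; T3→High.
Country B's best replies: Free→T3; Moderate→T1; High→T2.
The unique mutual best reply is (High, T2), giving (10, 14).
Country B earns 11 sequentially versus 14 at the Nash outcome: worse off.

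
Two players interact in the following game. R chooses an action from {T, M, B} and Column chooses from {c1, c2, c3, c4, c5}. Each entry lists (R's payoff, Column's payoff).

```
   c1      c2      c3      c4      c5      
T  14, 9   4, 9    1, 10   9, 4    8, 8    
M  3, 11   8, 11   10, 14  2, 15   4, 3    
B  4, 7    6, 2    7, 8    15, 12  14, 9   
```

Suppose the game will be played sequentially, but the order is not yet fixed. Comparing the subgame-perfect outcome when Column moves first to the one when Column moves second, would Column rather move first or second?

If R leads: Column's best replies are T→c3, M→c4, B→c4; R's induced payoffs 1, 2, 15; outcome (B, c4), payoffs (15, 12).
If Column leads: R's best replies are c1→T, c2→M, c3→M, c4→B, c5→B; Column's induced payoffs 9, 11, 14, 12, 9; outcome (M, c3), payoffs (10, 14).
Column gets 14 moving first and 12 moving second, so Column prefers to move first.

first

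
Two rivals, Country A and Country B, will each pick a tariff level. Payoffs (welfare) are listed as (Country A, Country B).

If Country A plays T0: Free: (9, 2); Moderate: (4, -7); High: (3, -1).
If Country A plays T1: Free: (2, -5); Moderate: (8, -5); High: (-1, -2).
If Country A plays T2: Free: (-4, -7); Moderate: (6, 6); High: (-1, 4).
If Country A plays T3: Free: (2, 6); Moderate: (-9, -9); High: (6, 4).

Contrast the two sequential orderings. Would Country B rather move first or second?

If Country A leads: Country B's best replies are T0→Free, T1→High, T2→Moderate, T3→Free; Country A's induced payoffs 9, -1, 6, 2; outcome (T0, Free), payoffs (9, 2).
If Country B leads: Country A's best replies are Free→T0, Moderate→T1, High→T3; Country B's induced payoffs 2, -5, 4; outcome (T3, High), payoffs (6, 4).
Country B gets 4 moving first and 2 moving second, so Country B prefers to move first.

first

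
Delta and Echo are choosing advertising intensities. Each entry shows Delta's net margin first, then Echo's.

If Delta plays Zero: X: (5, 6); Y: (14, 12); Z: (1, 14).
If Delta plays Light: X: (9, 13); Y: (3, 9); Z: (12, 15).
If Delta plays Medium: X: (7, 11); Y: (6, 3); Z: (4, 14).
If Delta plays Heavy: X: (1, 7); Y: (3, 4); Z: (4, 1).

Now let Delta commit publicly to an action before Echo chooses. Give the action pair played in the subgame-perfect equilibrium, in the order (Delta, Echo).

(Light, Z)

Work backward from Echo's decision.
- Zero → Echo plays Z (best of 6, 12, 14); Delta gets 1.
- Light → Echo plays Z (best of 13, 9, 15); Delta gets 12.
- Medium → Echo plays Z (best of 11, 3, 14); Delta gets 4.
- Heavy → Echo plays X (best of 7, 4, 1); Delta gets 1.
Among 1, 12, 4, 1, the best is 12 at Light. Subgame-perfect outcome: (Light, Z) with payoffs (12, 15).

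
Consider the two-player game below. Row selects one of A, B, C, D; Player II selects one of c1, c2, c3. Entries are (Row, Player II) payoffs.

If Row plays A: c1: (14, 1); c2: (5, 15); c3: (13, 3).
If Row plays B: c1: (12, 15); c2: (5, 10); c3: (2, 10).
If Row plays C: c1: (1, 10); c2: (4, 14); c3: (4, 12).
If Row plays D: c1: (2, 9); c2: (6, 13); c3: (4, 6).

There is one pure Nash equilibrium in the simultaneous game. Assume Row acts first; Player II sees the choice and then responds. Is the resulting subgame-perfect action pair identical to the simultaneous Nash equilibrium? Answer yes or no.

no

Backward induction with Row moving first.
- A → Player II plays c2 (best of 1, 15, 3); Row gets 5.
- B → Player II plays c1 (best of 15, 10, 10); Row gets 12.
- C → Player II plays c2 (best of 10, 14, 12); Row gets 4.
- D → Player II plays c2 (best of 9, 13, 6); Row gets 6.
Row's induced payoffs are 5, 12, 4, 6, so Row commits to B. Subgame-perfect outcome: (B, c1) with payoffs (12, 15).
Now find the simultaneous Nash equilibrium.
Row's best replies: c1→A; c2→D; c3→A.
Player II's best replies: A→c2; B→c1; C→c2; D→c2.
Only (D, c2) has each player best-responding; Nash payoffs (6, 13).
Sequential outcome (B, c1) differs from the Nash profile (D, c2).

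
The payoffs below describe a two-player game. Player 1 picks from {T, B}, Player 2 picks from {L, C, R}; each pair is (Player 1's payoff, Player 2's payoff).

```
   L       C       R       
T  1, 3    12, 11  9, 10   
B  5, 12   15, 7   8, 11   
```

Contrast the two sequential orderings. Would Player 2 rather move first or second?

first

If Player 1 leads: Player 2's best replies are T→C, B→L; Player 1's induced payoffs 12, 5; outcome (T, C), payoffs (12, 11).
If Player 2 leads: Player 1's best replies are L→B, C→B, R→T; Player 2's induced payoffs 12, 7, 10; outcome (B, L), payoffs (5, 12).
Player 2 gets 12 moving first and 11 moving second, so Player 2 prefers to move first.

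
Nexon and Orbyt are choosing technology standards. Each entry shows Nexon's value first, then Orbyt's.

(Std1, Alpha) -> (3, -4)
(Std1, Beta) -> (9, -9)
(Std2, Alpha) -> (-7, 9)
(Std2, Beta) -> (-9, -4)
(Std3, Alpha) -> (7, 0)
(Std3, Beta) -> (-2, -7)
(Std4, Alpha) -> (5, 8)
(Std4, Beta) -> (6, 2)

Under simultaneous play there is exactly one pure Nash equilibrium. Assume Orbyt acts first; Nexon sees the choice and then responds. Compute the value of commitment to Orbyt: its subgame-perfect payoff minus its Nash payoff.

0

Nexon best-responds to each possible Orbyt move:
- Alpha → Nexon plays Std3 (best of 3, -7, 7, 5); Orbyt gets 0.
- Beta → Nexon plays Std1 (best of 9, -9, -2, 6); Orbyt gets -9.
Maximizing over 0, -9, Orbyt chooses Alpha. Subgame-perfect outcome: (Std3, Alpha) with payoffs (7, 0).
Under simultaneous play:
Nexon's best replies: Alpha→Std3; Beta→Std1.
Orbyt's best replies: Std1→Alpha; Std2→Alpha; Std3→Alpha; Std4→Alpha.
The unique mutual best reply is (Std3, Alpha), giving (7, 0).
Orbyt's commitment gain: 0 − 0 = 0.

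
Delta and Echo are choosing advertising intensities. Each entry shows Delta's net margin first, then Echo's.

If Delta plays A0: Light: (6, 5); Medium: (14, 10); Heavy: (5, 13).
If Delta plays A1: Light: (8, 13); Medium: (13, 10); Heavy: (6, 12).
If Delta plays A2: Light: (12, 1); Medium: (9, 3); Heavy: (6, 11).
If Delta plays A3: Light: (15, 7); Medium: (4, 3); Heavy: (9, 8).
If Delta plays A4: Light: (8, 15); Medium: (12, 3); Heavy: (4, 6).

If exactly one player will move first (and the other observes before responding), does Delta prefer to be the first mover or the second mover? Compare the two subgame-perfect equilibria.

second

If Delta leads: Echo's best replies are A0→Heavy, A1→Light, A2→Heavy, A3→Heavy, A4→Light; Delta's induced payoffs 5, 8, 6, 9, 8; outcome (A3, Heavy), payoffs (9, 8).
If Echo leads: Delta's best replies are Light→A3, Medium→A0, Heavy→A3; Echo's induced payoffs 7, 10, 8; outcome (A0, Medium), payoffs (14, 10).
Delta gets 9 moving first and 14 moving second, so Delta prefers to move second.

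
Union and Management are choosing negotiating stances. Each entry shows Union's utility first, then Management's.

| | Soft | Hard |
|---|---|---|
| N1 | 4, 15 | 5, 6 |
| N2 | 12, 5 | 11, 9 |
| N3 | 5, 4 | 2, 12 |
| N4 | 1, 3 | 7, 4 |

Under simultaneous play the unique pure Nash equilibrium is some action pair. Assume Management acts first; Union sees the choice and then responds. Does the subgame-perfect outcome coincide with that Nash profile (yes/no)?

yes

Solve by backward induction (Management leads).
- Soft: Union compares 4, 12, 5, 1 and picks N2; Management would get 5.
- Hard: Union compares 5, 11, 2, 7 and picks N2; Management would get 9.
Maximizing over 5, 9, Management chooses Hard. Subgame-perfect outcome: (N2, Hard) with payoffs (11, 9).
Now find the simultaneous Nash equilibrium.
Union's best replies: Soft→N2; Hard→N2.
Management's best replies: N1→Soft; N2→Hard; N3→Hard; N4→Hard.
Only (N2, Hard) has each player best-responding; Nash payoffs (11, 9).
Sequential outcome (N2, Hard) coincides with the Nash profile (N2, Hard).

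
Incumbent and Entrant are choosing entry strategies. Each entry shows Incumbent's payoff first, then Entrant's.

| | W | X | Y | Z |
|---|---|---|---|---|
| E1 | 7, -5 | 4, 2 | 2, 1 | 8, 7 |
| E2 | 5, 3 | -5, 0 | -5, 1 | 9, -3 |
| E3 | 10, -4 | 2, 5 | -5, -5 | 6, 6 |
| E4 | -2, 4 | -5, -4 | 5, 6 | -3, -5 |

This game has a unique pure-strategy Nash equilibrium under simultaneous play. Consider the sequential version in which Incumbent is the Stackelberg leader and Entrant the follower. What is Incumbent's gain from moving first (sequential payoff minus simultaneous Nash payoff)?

Backward induction with Incumbent moving first.
- E1: BR = Z, leader payoff 8.
- E2: BR = W, leader payoff 5.
- E3: BR = Z, leader payoff 6.
- E4: BR = Y, leader payoff 5.
Among 8, 5, 6, 5, the best is 8 at E1. Subgame-perfect outcome: (E1, Z) with payoffs (8, 7).
For the simultaneous game, intersect best replies.
Incumbent's best replies: W→E3; X→E1; Y→E4; Z→E2.
Entrant's best replies: E1→Z; E2→W; E3→Z; E4→Y.
The unique mutual best reply is (E4, Y), giving (5, 6).
Incumbent's commitment gain: 8 − 5 = 3.

3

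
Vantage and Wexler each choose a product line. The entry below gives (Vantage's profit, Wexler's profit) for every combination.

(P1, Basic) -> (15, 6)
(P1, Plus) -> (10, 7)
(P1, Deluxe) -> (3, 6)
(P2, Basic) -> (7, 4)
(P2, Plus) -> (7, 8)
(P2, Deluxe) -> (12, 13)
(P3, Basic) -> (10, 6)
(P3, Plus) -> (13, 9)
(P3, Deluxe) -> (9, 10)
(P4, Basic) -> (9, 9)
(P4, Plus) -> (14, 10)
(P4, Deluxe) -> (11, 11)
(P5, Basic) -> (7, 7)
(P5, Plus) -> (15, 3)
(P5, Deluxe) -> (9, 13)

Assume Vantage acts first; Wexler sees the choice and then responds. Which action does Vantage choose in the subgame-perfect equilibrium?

Backward induction with Vantage moving first.
- P1 → Wexler plays Plus (best of 6, 7, 6); Vantage gets 10.
- P2 → Wexler plays Deluxe (best of 4, 8, 13); Vantage gets 12.
- P3 → Wexler plays Deluxe (best of 6, 9, 10); Vantage gets 9.
- P4 → Wexler plays Deluxe (best of 9, 10, 11); Vantage gets 11.
- P5 → Wexler plays Deluxe (best of 7, 3, 13); Vantage gets 9.
Vantage's induced payoffs are 10, 12, 9, 11, 9, so Vantage commits to P2. Subgame-perfect outcome: (P2, Deluxe) with payoffs (12, 13).

P2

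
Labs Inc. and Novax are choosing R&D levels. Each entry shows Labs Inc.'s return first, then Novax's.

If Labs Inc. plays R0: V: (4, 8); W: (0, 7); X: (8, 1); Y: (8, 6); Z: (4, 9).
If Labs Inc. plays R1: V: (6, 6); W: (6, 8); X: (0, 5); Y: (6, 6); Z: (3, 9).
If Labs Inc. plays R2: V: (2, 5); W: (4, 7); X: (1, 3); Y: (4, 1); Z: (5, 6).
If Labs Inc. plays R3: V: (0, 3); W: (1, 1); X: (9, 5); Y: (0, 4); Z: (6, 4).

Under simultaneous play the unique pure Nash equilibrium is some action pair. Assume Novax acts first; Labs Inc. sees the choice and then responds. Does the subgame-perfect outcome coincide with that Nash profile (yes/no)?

Solve by backward induction (Novax leads).
- V → Labs Inc. plays R1 (best of 4, 6, 2, 0); Novax gets 6.
- W → Labs Inc. plays R1 (best of 0, 6, 4, 1); Novax gets 8.
- X → Labs Inc. plays R3 (best of 8, 0, 1, 9); Novax gets 5.
- Y → Labs Inc. plays R0 (best of 8, 6, 4, 0); Novax gets 6.
- Z → Labs Inc. plays R3 (best of 4, 3, 5, 6); Novax gets 4.
Maximizing over 6, 8, 5, 6, 4, Novax chooses W. Subgame-perfect outcome: (R1, W) with payoffs (6, 8).
Under simultaneous play:
Labs Inc.'s best replies: V→R1; W→R1; X→R3; Y→R0; Z→R3.
Novax's best replies: R0→Z; R1→Z; R2→W; R3→X.
Only (R3, X) has each player best-responding; Nash payoffs (9, 5).
Sequential outcome (R1, W) differs from the Nash profile (R3, X).

no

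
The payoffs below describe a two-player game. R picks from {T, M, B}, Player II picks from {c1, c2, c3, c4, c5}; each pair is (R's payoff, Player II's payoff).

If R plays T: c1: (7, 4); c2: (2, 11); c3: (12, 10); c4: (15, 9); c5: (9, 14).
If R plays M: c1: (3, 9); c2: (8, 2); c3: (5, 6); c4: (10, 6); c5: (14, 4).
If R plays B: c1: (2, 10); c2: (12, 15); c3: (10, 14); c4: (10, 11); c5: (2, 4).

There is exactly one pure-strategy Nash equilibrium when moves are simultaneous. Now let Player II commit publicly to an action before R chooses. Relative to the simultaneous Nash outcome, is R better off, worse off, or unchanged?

unchanged

Backward induction with Player II moving first.
- c1: BR = T, leader payoff 4.
- c2: BR = B, leader payoff 15.
- c3: BR = T, leader payoff 10.
- c4: BR = T, leader payoff 9.
- c5: BR = M, leader payoff 4.
Among 4, 15, 10, 9, 4, the best is 15 at c2. Subgame-perfect outcome: (B, c2) with payoffs (12, 15).
Now find the simultaneous Nash equilibrium.
R's best replies: c1→T; c2→B; c3→T; c4→T; c5→M.
Player II's best replies: T→c5; M→c1; B→c2.
The unique mutual best reply is (B, c2), giving (12, 15).
R earns 12 sequentially versus 12 at the Nash outcome: unchanged.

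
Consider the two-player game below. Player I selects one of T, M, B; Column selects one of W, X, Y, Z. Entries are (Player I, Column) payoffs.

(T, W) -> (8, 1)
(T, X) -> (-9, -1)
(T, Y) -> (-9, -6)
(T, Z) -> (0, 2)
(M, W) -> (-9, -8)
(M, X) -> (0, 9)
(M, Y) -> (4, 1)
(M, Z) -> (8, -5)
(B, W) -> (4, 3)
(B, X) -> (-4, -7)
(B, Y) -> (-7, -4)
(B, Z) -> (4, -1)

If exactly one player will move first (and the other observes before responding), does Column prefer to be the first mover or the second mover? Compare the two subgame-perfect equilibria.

If Player I leads: Column's best replies are T→Z, M→X, B→W; Player I's induced payoffs 0, 0, 4; outcome (B, W), payoffs (4, 3).
If Column leads: Player I's best replies are W→T, X→M, Y→M, Z→M; Column's induced payoffs 1, 9, 1, -5; outcome (M, X), payoffs (0, 9).
Column gets 9 moving first and 3 moving second, so Column prefers to move first.

first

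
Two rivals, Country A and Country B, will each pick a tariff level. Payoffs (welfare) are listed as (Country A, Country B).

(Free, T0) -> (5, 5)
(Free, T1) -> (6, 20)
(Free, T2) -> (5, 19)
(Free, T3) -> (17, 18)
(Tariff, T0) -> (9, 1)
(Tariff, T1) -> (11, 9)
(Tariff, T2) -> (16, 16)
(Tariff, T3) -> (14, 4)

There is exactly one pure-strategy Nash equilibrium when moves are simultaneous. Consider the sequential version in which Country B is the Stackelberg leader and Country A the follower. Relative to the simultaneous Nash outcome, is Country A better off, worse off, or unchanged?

better off

Solve by backward induction (Country B leads).
- T0 → Country A plays Tariff (best of 5, 9); Country B gets 1.
- T1 → Country A plays Tariff (best of 6, 11); Country B gets 9.
- T2 → Country A plays Tariff (best of 5, 16); Country B gets 16.
- T3 → Country A plays Free (best of 17, 14); Country B gets 18.
Among 1, 9, 16, 18, the best is 18 at T3. Subgame-perfect outcome: (Free, T3) with payoffs (17, 18).
Now find the simultaneous Nash equilibrium.
Country A's best replies: T0→Tariff; T1→Tariff; T2→Tariff; T3→Free.
Country B's best replies: Free→T1; Tariff→T2.
The unique mutual best reply is (Tariff, T2), giving (16, 16).
Country A earns 17 sequentially versus 16 at the Nash outcome: better off.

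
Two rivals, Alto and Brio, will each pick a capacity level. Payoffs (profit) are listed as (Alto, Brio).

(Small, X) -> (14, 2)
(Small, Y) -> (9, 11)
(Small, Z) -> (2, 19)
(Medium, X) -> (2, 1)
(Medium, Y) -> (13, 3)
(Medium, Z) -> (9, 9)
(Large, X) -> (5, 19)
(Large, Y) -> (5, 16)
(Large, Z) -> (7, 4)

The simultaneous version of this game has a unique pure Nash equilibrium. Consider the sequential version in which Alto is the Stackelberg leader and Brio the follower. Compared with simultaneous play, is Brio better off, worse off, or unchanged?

unchanged

Backward induction with Alto moving first.
- Small: Brio compares 2, 11, 19 and picks Z; Alto would get 2.
- Medium: Brio compares 1, 3, 9 and picks Z; Alto would get 9.
- Large: Brio compares 19, 16, 4 and picks X; Alto would get 5.
Maximizing over 2, 9, 5, Alto chooses Medium. Subgame-perfect outcome: (Medium, Z) with payoffs (9, 9).
Now find the simultaneous Nash equilibrium.
Alto's best replies: X→Small; Y→Medium; Z→Medium.
Brio's best replies: Small→Z; Medium→Z; Large→X.
The unique mutual best reply is (Medium, Z), giving (9, 9).
Brio earns 9 sequentially versus 9 at the Nash outcome: unchanged.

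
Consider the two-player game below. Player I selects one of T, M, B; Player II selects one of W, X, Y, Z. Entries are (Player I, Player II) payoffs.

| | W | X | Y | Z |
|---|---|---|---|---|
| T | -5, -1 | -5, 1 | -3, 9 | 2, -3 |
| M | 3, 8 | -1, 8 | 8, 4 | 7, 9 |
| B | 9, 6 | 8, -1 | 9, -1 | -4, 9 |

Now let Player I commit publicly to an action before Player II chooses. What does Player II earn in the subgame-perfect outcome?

9

Work backward from Player II's decision.
- T: BR = Y, leader payoff -3.
- M: BR = Z, leader payoff 7.
- B: BR = Z, leader payoff -4.
Among -3, 7, -4, the best is 7 at M. Subgame-perfect outcome: (M, Z) with payoffs (7, 9).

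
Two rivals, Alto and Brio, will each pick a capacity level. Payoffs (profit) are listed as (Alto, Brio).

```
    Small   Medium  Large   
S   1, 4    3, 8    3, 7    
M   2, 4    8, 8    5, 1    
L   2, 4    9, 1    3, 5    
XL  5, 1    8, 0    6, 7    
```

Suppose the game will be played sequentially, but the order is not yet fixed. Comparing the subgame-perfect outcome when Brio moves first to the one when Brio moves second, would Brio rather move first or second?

If Alto leads: Brio's best replies are S→Medium, M→Medium, L→Large, XL→Large; Alto's induced payoffs 3, 8, 3, 6; outcome (M, Medium), payoffs (8, 8).
If Brio leads: Alto's best replies are Small→XL, Medium→L, Large→XL; Brio's induced payoffs 1, 1, 7; outcome (XL, Large), payoffs (6, 7).
Brio gets 7 moving first and 8 moving second, so Brio prefers to move second.

second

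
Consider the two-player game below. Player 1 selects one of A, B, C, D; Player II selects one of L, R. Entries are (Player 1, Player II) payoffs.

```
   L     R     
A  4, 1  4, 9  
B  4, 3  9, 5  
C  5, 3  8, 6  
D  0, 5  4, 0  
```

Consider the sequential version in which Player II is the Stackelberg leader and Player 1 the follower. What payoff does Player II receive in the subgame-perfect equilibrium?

Player 1 best-responds to each possible Player II move:
- L: BR = C, leader payoff 3.
- R: BR = B, leader payoff 5.
Maximizing over 3, 5, Player II chooses R. Subgame-perfect outcome: (B, R) with payoffs (9, 5).

5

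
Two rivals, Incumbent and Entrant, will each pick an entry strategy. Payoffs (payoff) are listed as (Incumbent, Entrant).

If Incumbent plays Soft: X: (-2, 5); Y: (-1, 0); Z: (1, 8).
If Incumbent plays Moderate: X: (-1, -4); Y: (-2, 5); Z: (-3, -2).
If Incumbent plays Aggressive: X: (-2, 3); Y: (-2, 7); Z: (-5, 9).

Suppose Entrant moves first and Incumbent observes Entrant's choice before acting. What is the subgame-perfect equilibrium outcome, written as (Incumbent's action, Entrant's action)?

(Soft, Z)

Incumbent best-responds to each possible Entrant move:
- X → Incumbent plays Moderate (best of -2, -1, -2); Entrant gets -4.
- Y → Incumbent plays Soft (best of -1, -2, -2); Entrant gets 0.
- Z → Incumbent plays Soft (best of 1, -3, -5); Entrant gets 8.
Among -4, 0, 8, the best is 8 at Z. Subgame-perfect outcome: (Soft, Z) with payoffs (1, 8).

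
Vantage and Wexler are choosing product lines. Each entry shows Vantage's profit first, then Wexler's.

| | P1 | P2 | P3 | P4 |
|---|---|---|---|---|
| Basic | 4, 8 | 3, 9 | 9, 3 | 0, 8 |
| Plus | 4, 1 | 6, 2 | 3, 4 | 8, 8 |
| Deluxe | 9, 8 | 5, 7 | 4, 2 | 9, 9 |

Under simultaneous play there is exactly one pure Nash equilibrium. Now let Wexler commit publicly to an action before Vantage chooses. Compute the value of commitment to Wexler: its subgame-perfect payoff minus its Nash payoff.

0

Work backward from Vantage's decision.
- P1: BR = Deluxe, leader payoff 8.
- P2: BR = Plus, leader payoff 2.
- P3: BR = Basic, leader payoff 3.
- P4: BR = Deluxe, leader payoff 9.
Maximizing over 8, 2, 3, 9, Wexler chooses P4. Subgame-perfect outcome: (Deluxe, P4) with payoffs (9, 9).
Under simultaneous play:
Vantage's best replies: P1→Deluxe; P2→Plus; P3→Basic; P4→Deluxe.
Wexler's best replies: Basic→P2; Plus→P4; Deluxe→P4.
The unique mutual best reply is (Deluxe, P4), giving (9, 9).
Wexler's commitment gain: 9 − 9 = 0.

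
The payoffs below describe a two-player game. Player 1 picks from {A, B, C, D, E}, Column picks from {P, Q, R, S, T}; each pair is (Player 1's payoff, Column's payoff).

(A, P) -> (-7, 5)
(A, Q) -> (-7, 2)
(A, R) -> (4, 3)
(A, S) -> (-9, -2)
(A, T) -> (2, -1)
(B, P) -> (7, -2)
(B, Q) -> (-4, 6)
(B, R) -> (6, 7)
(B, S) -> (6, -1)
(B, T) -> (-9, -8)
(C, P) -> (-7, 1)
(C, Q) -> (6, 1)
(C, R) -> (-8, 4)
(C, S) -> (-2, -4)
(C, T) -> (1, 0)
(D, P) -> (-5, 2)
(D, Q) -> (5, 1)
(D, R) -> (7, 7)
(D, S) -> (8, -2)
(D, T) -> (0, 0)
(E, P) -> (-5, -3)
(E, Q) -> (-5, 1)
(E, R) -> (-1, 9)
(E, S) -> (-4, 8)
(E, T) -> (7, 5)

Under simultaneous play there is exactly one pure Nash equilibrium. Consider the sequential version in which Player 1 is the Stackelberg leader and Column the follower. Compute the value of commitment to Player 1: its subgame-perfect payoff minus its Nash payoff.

0

Work backward from Column's decision.
- A → Column plays P (best of 5, 2, 3, -2, -1); Player 1 gets -7.
- B → Column plays R (best of -2, 6, 7, -1, -8); Player 1 gets 6.
- C → Column plays R (best of 1, 1, 4, -4, 0); Player 1 gets -8.
- D → Column plays R (best of 2, 1, 7, -2, 0); Player 1 gets 7.
- E → Column plays R (best of -3, 1, 9, 8, 5); Player 1 gets -1.
Among -7, 6, -8, 7, -1, the best is 7 at D. Subgame-perfect outcome: (D, R) with payoffs (7, 7).
Under simultaneous play:
Player 1's best replies: P→B; Q→C; R→D; S→D; T→E.
Column's best replies: A→P; B→R; C→R; D→R; E→R.
The unique mutual best reply is (D, R), giving (7, 7).
Player 1's commitment gain: 7 − 7 = 0.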